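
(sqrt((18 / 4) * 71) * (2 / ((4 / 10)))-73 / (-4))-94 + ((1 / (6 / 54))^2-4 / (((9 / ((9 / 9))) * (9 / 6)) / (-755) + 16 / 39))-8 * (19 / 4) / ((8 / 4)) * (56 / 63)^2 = -149408881 / 7486668 + 15 * sqrt(142) / 2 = 69.42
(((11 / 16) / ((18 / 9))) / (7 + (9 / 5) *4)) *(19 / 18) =0.03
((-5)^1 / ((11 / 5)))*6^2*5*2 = -9000 / 11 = -818.18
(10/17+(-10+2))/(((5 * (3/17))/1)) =-42/5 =-8.40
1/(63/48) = 16/21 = 0.76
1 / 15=0.07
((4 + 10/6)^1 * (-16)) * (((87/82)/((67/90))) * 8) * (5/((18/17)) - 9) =12147520/2747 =4422.10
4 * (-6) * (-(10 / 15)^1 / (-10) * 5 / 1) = -8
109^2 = 11881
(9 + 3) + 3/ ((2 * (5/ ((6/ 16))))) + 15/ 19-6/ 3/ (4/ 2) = 18091/ 1520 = 11.90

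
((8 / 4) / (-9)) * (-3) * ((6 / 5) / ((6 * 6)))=0.02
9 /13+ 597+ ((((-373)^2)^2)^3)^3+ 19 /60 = 297586035583289007763488076721036334969979016615658336672525088909706123313430241102333456968027 /780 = 381520558440114112517292400000000000000000000000000000000000000000000000000000000000000000000.00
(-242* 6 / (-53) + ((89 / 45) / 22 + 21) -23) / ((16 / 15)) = 1337257 / 55968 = 23.89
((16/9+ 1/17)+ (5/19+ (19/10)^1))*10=116273/2907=40.00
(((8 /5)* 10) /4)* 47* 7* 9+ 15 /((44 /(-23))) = 520791 /44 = 11836.16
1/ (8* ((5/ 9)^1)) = 9/ 40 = 0.22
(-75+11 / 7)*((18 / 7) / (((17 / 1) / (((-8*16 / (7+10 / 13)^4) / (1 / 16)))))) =541176569856 / 86682314033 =6.24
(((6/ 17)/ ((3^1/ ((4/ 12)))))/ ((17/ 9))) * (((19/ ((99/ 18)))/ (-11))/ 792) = -19/ 2307954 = -0.00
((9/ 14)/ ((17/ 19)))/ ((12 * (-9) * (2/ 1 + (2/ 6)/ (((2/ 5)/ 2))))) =-19/ 10472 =-0.00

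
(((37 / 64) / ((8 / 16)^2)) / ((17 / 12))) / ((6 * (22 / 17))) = 37 / 176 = 0.21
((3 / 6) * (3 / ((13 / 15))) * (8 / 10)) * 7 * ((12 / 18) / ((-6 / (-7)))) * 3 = 294 / 13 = 22.62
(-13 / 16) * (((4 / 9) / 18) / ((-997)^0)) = -13 / 648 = -0.02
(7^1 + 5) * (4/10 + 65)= 3924/5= 784.80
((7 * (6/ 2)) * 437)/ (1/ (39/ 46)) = 7780.50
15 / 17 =0.88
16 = 16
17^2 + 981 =1270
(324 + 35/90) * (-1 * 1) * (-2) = 648.78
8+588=596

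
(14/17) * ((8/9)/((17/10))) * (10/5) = 2240/2601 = 0.86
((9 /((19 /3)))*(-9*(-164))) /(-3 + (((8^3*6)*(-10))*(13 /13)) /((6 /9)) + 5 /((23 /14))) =-916596 /20136941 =-0.05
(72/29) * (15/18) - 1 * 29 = -781/29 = -26.93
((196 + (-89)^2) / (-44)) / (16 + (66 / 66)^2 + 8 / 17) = -137989 / 13068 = -10.56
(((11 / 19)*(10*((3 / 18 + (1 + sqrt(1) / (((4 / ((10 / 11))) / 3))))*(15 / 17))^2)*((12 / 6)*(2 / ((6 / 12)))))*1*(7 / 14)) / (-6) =-1860500 / 181203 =-10.27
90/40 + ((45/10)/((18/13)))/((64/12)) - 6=-201/64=-3.14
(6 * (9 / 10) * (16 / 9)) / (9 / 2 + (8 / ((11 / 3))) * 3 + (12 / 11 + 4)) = 1056 / 1775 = 0.59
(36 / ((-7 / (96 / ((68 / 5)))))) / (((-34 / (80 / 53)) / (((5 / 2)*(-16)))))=-6912000 / 107219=-64.47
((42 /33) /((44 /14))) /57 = 49 /6897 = 0.01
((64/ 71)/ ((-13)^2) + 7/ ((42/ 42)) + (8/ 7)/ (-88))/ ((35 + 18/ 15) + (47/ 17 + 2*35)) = 274566575/ 4278687413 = 0.06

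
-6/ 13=-0.46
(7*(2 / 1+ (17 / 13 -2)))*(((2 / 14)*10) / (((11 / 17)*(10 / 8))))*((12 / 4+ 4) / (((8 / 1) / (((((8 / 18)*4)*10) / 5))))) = 64736 / 1287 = 50.30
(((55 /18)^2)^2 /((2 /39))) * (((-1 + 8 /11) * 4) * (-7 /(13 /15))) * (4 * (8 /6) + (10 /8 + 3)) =3348296875 /23328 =143531.24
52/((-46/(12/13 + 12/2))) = -7.83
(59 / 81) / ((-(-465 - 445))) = 0.00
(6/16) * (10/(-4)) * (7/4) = -105/64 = -1.64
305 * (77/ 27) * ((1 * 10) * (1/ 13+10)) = 30765350/ 351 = 87650.57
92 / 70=46 / 35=1.31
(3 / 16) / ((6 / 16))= 1 / 2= 0.50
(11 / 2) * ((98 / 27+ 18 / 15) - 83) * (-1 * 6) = 116083 / 45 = 2579.62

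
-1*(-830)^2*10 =-6889000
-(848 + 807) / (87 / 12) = -6620 / 29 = -228.28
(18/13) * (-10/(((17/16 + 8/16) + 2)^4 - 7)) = -0.09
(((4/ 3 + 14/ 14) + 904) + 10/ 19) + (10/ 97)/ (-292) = 732047657/ 807234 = 906.86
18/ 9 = 2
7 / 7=1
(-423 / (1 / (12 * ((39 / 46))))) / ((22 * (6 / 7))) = -115479 / 506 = -228.22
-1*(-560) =560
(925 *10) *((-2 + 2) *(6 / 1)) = 0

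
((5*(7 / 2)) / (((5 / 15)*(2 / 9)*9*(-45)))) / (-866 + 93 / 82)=287 / 425514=0.00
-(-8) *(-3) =-24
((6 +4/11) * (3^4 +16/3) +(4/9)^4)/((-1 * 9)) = -39653126/649539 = -61.05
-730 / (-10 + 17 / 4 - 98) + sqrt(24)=11.94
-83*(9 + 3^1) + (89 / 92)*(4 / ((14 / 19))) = -990.75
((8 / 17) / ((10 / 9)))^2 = 1296 / 7225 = 0.18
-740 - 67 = -807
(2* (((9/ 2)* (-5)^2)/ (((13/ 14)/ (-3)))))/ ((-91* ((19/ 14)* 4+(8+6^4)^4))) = 105/ 38006038221463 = 0.00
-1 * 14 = -14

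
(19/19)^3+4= 5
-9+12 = 3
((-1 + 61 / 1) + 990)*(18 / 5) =3780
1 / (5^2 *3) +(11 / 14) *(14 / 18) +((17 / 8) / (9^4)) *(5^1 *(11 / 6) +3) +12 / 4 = 28567001 / 7873200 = 3.63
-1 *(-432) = 432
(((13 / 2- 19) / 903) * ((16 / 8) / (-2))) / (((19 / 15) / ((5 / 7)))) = 625 / 80066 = 0.01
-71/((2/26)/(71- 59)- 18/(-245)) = -888.84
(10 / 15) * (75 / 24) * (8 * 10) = 500 / 3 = 166.67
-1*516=-516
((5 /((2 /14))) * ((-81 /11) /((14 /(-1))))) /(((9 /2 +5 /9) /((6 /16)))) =1.37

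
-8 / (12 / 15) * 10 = -100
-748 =-748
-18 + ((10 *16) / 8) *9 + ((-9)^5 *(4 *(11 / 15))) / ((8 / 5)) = -216189 / 2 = -108094.50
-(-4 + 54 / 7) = -26 / 7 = -3.71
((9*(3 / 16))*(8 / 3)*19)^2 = 29241 / 4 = 7310.25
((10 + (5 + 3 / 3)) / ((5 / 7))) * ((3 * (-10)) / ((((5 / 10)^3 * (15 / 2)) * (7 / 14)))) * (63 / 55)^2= -28449792 / 15125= -1880.98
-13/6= -2.17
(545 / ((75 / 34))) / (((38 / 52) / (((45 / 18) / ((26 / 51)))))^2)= 8032755 / 722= 11125.70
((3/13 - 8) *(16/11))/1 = -1616/143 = -11.30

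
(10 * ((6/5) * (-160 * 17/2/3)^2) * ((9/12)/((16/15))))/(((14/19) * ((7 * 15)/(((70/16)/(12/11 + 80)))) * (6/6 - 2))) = -7550125/6244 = -1209.18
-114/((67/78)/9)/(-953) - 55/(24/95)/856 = 1310473757/1311754944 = 1.00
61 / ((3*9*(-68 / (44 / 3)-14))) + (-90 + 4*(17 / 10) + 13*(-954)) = -69106253 / 5535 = -12485.32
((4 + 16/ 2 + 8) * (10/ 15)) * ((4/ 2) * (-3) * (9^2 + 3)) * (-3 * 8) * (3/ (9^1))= 53760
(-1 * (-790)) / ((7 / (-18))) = -14220 / 7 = -2031.43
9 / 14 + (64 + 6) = 989 / 14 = 70.64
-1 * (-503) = 503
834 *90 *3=225180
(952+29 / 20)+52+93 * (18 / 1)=53589 / 20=2679.45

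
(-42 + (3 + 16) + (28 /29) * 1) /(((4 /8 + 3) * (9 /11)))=-1562 /203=-7.69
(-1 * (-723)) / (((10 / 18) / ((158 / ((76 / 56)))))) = 14393484 / 95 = 151510.36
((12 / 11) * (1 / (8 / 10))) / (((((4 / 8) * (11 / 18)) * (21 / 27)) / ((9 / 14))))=21870 / 5929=3.69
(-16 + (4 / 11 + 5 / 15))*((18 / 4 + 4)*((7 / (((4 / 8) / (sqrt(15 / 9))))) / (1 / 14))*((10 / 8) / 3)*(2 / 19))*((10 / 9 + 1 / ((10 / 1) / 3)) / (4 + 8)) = -53424455*sqrt(15) / 1218888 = -169.75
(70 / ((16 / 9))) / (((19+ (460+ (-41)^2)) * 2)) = 7 / 768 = 0.01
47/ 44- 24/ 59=1717/ 2596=0.66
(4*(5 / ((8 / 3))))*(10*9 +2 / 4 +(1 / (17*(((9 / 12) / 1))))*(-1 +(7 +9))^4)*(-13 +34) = 43494255 / 68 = 639621.40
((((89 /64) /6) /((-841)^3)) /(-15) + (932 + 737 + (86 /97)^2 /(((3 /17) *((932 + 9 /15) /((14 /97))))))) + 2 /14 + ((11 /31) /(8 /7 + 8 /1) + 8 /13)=1669.80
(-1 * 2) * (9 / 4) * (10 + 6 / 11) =-522 / 11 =-47.45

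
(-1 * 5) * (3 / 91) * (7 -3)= -60 / 91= -0.66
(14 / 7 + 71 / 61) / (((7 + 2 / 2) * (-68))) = -193 / 33184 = -0.01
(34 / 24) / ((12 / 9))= 17 / 16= 1.06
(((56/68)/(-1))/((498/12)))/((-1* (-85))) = -28/119935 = -0.00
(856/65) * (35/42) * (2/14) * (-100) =-42800/273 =-156.78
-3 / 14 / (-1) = 3 / 14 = 0.21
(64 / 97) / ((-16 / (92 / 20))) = -92 / 485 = -0.19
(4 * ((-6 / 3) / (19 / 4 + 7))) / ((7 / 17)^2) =-4.02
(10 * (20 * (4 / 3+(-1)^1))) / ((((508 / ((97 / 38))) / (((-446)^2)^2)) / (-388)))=-37229131370190400 / 7239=-5142855556042.33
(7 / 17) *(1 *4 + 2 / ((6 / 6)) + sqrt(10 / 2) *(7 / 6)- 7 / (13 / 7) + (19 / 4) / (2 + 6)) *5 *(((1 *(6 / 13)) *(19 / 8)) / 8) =4655 *sqrt(5) / 14144 + 2344125 / 2941952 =1.53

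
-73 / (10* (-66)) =73 / 660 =0.11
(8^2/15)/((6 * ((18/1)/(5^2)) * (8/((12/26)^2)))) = 40/1521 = 0.03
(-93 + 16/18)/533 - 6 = -29611/4797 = -6.17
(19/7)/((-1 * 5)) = -19/35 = -0.54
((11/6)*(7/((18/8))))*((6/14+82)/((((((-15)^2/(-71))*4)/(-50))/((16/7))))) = 7210192/1701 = 4238.80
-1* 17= -17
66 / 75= 22 / 25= 0.88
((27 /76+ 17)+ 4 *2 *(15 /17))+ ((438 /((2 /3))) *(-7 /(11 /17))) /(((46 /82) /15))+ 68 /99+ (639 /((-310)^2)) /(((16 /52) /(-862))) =-26864024198510357 /141357526200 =-190043.11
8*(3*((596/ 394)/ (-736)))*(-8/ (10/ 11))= 9834/ 22655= 0.43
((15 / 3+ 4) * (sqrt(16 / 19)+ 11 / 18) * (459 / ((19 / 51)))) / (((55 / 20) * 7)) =46818 / 133+ 3370896 * sqrt(19) / 27797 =880.61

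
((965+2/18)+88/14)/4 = 30599/126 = 242.85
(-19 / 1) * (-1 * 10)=190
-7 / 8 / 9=-7 / 72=-0.10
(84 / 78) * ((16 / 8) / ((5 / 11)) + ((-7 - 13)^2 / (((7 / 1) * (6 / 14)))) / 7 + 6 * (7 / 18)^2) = 46031 / 1755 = 26.23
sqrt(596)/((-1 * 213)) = -2 * sqrt(149)/213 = -0.11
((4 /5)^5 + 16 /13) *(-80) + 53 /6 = -5647327 /48750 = -115.84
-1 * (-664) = 664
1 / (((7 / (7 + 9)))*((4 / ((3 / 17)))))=12 / 119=0.10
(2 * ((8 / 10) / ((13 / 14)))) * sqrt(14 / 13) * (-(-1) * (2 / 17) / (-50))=-112 * sqrt(182) / 359125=-0.00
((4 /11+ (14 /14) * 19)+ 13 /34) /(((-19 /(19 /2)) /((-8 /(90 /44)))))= 5908 /153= 38.61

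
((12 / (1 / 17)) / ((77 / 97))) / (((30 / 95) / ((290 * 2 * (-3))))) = -109031880 / 77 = -1415998.44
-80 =-80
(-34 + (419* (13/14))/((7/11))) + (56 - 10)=61093/98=623.40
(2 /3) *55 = 110 /3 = 36.67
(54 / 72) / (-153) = -1 / 204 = -0.00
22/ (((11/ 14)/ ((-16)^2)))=7168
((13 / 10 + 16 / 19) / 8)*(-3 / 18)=-407 / 9120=-0.04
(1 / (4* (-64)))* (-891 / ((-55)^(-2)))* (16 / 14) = 12032.48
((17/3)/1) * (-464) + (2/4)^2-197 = -33913/12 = -2826.08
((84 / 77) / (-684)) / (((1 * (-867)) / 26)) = 26 / 543609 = 0.00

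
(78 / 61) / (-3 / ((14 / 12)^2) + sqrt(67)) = 412776 / 9101383 + 187278*sqrt(67) / 9101383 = 0.21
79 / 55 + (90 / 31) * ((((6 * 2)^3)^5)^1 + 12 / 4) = 76264756794202538899 / 1705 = 44730062635895917.24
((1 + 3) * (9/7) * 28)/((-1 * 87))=-48/29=-1.66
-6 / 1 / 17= -6 / 17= -0.35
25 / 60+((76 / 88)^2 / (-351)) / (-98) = 6937291 / 16648632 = 0.42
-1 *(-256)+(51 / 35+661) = 32146 / 35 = 918.46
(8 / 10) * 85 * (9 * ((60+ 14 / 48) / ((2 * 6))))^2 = 35594753 / 256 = 139042.00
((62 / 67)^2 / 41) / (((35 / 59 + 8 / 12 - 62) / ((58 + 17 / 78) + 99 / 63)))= -3701877710 / 180062682709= -0.02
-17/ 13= -1.31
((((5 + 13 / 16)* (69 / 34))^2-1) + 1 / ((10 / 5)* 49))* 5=10016818325 / 14500864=690.77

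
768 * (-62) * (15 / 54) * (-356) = 4708693.33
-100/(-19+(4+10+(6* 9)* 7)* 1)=-100/373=-0.27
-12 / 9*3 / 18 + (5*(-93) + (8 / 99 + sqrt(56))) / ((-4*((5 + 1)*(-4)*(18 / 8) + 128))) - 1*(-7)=244643 / 29304 - sqrt(14) / 148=8.32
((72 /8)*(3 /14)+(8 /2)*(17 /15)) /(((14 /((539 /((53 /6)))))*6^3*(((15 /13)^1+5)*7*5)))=194051 /320544000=0.00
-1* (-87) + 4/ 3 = 265/ 3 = 88.33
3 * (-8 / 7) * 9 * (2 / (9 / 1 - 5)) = -108 / 7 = -15.43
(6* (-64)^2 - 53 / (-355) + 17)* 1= 8730568 / 355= 24593.15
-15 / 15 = -1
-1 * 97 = -97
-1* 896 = -896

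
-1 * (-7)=7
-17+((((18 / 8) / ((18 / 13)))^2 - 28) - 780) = -52631 / 64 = -822.36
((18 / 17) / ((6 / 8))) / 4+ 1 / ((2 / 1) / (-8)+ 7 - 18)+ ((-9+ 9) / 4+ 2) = 1732 / 765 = 2.26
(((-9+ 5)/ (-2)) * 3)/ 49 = 6/ 49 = 0.12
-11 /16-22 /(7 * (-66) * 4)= -227 /336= -0.68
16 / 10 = 8 / 5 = 1.60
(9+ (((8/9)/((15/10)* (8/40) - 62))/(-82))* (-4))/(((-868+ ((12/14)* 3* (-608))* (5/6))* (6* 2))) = -14342279/41516626896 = -0.00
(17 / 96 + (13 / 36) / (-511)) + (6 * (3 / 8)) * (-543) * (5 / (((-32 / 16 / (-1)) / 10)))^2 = -112376539043 / 147168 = -763593.57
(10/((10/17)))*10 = 170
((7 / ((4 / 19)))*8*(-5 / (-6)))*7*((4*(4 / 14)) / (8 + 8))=665 / 6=110.83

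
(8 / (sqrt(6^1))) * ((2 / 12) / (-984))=-sqrt(6) / 4428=-0.00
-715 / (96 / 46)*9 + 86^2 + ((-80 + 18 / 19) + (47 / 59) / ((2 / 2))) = 75946521 / 17936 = 4234.31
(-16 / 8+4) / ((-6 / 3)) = -1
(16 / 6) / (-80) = -1 / 30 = -0.03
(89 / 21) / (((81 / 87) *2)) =2581 / 1134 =2.28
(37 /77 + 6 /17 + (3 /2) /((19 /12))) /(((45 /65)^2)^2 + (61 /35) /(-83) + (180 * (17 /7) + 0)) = 524973029165 /128927467207352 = 0.00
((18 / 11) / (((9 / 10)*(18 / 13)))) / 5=0.26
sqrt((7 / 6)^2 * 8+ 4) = sqrt(134) / 3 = 3.86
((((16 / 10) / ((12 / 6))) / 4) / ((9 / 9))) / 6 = 1 / 30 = 0.03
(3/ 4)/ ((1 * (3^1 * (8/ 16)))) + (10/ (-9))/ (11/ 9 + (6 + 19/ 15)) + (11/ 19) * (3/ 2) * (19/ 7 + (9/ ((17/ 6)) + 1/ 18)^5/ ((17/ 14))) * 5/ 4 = 492171985595444099509/ 1544826812574423168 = 318.59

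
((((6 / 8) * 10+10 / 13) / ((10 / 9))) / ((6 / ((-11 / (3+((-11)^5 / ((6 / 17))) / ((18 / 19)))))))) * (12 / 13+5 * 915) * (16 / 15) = 6077667816 / 43956180905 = 0.14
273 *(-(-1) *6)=1638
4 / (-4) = -1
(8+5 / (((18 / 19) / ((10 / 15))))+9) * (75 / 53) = 13850 / 477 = 29.04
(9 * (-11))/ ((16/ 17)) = -1683/ 16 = -105.19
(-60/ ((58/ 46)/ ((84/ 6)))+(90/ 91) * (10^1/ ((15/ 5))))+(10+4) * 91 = 1612666/ 2639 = 611.09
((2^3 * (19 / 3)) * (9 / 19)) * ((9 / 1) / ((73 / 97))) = 20952 / 73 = 287.01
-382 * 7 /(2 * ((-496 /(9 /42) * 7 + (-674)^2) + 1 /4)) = -16044 /5256883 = -0.00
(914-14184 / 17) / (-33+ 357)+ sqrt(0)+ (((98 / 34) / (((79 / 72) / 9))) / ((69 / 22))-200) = -961852115 / 5004018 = -192.22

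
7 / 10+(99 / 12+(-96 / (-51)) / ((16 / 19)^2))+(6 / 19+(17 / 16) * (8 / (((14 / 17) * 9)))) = 10636037 / 813960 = 13.07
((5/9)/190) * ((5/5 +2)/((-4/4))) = -1/114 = -0.01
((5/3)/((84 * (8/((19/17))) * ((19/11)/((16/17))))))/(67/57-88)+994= 59710535183/60070962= 994.00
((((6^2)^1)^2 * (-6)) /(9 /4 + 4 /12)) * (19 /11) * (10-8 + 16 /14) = -3545856 /217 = -16340.35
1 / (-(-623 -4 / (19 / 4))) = 0.00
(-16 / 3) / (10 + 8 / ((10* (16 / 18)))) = -0.49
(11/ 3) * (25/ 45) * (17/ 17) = 55/ 27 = 2.04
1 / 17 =0.06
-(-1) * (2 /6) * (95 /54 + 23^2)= 28661 /162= 176.92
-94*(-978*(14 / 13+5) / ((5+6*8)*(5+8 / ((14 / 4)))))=16946132 / 11713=1446.78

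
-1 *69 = -69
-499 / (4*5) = -499 / 20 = -24.95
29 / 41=0.71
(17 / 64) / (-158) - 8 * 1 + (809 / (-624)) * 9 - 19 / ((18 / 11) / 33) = -158865871 / 394368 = -402.84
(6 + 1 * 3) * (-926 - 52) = -8802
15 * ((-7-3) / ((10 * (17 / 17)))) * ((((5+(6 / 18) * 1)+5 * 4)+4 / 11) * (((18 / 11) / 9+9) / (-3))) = 428240 / 363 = 1179.72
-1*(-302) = 302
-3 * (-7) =21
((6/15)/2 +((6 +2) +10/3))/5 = 173/75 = 2.31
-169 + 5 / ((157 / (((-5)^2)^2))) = -149.10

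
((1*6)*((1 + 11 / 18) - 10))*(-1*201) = 10117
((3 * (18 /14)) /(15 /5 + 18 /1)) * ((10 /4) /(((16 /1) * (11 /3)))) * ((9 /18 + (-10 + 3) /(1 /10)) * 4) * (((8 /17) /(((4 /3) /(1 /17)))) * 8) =-56295 /155771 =-0.36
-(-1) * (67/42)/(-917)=-67/38514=-0.00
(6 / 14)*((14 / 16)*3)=9 / 8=1.12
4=4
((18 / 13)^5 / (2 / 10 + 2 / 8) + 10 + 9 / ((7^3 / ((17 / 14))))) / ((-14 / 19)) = -722951667611 / 24961285804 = -28.96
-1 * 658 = -658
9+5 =14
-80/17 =-4.71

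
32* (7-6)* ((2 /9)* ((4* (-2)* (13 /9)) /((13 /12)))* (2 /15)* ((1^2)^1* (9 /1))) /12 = -1024 /135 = -7.59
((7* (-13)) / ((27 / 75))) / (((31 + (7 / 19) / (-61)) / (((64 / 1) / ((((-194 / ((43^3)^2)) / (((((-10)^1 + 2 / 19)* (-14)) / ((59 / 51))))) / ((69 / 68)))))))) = 212420135614869946400 / 102790803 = 2066528613604.37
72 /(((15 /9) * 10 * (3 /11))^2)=2178 /625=3.48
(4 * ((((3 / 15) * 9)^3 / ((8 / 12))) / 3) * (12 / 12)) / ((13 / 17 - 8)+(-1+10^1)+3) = 306 / 125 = 2.45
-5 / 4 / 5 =-1 / 4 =-0.25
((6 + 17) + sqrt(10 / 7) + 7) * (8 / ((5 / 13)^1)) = 104 * sqrt(70) / 35 + 624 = 648.86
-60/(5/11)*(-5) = 660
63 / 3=21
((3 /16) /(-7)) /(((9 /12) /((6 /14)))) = -3 /196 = -0.02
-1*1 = -1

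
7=7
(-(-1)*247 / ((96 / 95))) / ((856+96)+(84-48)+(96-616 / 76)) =445835 / 1962432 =0.23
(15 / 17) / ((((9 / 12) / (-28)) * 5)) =-6.59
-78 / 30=-2.60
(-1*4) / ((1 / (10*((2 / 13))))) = -80 / 13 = -6.15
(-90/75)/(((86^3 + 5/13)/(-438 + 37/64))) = 19851/24054496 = 0.00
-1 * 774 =-774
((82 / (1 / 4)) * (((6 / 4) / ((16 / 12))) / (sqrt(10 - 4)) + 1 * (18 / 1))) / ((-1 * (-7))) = 123 * sqrt(6) / 14 + 5904 / 7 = 864.95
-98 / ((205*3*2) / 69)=-1127 / 205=-5.50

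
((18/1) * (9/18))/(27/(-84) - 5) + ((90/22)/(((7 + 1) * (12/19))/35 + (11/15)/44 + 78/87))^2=573298934437908/43197566951429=13.27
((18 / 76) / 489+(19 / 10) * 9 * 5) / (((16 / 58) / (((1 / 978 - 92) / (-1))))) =230307657875 / 8076976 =28514.09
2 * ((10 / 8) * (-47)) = -235 / 2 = -117.50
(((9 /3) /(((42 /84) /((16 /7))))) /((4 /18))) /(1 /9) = 3888 /7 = 555.43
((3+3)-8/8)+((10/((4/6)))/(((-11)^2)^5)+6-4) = 181561972222/25937424601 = 7.00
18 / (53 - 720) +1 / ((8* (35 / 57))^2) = 755883 / 52292800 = 0.01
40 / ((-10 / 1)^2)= 2 / 5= 0.40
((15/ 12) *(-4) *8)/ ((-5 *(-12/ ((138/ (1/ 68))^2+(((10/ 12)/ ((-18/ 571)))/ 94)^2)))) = -9075680880062449/ 154594656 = -58706304.05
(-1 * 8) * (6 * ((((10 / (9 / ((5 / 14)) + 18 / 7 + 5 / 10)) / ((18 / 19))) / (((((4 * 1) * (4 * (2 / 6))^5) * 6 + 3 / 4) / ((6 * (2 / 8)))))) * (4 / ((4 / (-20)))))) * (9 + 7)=5515776000 / 65328769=84.43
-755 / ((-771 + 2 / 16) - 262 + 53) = 0.77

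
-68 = -68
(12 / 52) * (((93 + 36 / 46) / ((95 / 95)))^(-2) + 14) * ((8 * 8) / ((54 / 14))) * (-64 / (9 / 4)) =-7470502789120 / 4899239397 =-1524.83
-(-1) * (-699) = -699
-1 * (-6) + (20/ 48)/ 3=221/ 36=6.14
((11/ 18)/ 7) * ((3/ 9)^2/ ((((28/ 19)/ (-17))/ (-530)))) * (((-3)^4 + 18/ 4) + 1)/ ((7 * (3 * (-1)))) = -162887285/ 666792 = -244.29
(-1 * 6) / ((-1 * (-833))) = -6 / 833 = -0.01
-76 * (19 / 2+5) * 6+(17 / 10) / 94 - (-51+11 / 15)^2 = -386567843 / 42300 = -9138.72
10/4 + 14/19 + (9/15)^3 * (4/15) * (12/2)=85083/23750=3.58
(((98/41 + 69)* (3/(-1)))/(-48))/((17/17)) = 2927/656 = 4.46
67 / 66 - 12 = -725 / 66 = -10.98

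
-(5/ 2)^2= -25/ 4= -6.25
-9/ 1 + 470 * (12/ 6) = 931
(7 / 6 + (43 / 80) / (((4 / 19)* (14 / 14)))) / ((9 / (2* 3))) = 3571 / 1440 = 2.48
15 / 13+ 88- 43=600 / 13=46.15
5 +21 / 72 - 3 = 55 / 24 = 2.29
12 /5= 2.40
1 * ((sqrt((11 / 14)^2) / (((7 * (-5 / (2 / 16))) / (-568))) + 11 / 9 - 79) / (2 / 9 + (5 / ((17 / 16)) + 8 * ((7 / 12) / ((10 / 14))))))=-5711507 / 859264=-6.65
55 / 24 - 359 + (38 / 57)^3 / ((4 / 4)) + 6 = -350.41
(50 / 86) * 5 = 125 / 43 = 2.91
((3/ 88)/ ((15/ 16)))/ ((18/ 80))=16/ 99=0.16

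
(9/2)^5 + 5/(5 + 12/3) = 531601/288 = 1845.84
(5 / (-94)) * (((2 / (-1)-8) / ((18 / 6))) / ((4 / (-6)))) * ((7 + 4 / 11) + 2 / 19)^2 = -60918025 / 4106014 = -14.84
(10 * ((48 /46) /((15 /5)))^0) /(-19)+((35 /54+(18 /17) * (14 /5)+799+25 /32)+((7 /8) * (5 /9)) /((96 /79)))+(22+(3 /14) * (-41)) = 7088893573 /8682240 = 816.48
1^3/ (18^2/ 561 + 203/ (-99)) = -1683/ 2479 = -0.68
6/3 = 2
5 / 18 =0.28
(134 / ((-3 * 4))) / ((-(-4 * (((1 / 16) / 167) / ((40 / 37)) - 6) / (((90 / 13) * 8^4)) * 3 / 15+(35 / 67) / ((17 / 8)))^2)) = 35138954169313658929152000000 / 190428408317183315186020201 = 184.53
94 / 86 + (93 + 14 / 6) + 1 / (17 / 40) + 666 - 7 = 1661810 / 2193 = 757.78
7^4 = 2401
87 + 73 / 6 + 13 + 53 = 991 / 6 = 165.17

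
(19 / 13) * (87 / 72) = 551 / 312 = 1.77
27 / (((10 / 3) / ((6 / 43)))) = 243 / 215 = 1.13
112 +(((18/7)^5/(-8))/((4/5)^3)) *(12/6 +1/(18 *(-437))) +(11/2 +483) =128233580969/235029088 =545.61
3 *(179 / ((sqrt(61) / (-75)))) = -40275 *sqrt(61) / 61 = -5156.69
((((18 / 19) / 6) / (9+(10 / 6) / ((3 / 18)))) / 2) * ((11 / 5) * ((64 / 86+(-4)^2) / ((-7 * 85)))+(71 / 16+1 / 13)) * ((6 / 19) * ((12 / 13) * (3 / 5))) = 101014857 / 31218305300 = 0.00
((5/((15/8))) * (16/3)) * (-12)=-512/3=-170.67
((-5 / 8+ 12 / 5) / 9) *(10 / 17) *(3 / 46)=71 / 9384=0.01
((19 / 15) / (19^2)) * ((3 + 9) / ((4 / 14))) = 0.15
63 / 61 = 1.03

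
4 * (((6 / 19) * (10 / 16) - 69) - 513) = -44217 / 19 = -2327.21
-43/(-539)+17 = 9206/539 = 17.08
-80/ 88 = -10/ 11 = -0.91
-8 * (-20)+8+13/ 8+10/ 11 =15007/ 88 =170.53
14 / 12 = 7 / 6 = 1.17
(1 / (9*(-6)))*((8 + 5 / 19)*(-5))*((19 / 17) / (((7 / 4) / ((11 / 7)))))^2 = 14437720 / 18735003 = 0.77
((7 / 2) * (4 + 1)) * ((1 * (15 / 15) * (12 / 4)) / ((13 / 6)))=315 / 13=24.23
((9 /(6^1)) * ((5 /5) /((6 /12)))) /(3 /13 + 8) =0.36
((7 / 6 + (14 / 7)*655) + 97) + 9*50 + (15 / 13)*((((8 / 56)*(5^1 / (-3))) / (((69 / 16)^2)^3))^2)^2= 424807440648181272584118233446851706913549069924833393 / 228616435903586656695823692222336113447083731402942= 1858.17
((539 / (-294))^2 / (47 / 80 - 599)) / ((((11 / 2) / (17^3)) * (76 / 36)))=-2161720 / 909587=-2.38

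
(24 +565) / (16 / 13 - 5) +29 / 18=-136405 / 882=-154.65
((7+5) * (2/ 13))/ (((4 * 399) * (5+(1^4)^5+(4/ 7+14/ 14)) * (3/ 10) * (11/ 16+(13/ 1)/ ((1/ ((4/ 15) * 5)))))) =64/ 2264743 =0.00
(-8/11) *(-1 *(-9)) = -72/11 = -6.55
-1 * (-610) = 610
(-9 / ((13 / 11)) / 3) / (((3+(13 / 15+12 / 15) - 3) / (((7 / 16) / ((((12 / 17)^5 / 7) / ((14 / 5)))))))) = -5357120461 / 71884800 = -74.52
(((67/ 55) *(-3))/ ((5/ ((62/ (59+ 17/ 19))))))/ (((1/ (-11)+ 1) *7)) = -118389/ 995750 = -0.12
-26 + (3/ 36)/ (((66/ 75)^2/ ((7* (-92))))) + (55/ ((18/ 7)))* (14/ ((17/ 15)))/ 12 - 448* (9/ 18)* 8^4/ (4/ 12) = -50958611344/ 18513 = -2752585.28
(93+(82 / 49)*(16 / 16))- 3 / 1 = 4492 / 49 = 91.67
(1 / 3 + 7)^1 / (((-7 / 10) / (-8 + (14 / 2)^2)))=-9020 / 21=-429.52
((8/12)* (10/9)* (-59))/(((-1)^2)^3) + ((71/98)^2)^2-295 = -842819566933/2490394032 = -338.43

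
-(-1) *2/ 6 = 1/ 3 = 0.33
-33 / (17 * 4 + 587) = -33 / 655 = -0.05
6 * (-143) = -858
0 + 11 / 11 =1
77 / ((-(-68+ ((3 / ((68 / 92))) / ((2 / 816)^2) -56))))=-77 / 675524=-0.00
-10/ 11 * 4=-40/ 11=-3.64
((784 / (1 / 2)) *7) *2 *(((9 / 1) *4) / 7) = 112896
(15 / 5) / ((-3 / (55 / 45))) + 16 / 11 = 23 / 99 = 0.23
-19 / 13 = -1.46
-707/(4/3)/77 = -6.89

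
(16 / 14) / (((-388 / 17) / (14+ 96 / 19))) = -0.95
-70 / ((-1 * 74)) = 35 / 37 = 0.95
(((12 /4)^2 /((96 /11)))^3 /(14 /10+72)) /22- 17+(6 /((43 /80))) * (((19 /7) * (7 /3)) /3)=20373907279 /3102670848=6.57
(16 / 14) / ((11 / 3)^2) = 72 / 847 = 0.09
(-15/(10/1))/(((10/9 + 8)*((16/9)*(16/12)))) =-0.07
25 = 25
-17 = -17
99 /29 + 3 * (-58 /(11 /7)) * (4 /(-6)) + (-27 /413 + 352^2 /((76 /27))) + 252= 111010834472 /2503193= 44347.69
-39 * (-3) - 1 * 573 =-456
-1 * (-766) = 766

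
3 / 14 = 0.21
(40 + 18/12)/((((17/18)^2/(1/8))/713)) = 4793499/1156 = 4146.63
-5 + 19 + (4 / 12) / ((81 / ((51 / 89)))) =100943 / 7209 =14.00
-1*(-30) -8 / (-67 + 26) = 1238 / 41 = 30.20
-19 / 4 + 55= 201 / 4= 50.25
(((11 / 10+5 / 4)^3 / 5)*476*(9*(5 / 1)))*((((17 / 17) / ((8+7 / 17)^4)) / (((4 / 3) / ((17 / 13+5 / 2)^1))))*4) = 250750896442011 / 1976763932000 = 126.85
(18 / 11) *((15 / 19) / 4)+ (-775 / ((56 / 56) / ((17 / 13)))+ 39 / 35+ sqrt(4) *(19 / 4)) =-95335047 / 95095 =-1002.52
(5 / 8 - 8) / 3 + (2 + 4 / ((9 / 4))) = 95 / 72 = 1.32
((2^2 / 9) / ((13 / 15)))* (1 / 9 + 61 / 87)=4240 / 10179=0.42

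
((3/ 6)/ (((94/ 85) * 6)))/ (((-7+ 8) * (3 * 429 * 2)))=85/ 2903472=0.00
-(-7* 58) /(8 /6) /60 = 5.08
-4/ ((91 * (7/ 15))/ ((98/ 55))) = -24/ 143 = -0.17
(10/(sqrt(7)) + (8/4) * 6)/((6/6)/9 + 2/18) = 45 * sqrt(7)/7 + 54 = 71.01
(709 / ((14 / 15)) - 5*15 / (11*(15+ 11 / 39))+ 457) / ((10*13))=55813699 / 5965960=9.36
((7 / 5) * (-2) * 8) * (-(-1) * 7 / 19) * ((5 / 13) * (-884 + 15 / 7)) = 691376 / 247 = 2799.09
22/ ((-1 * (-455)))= 22/ 455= 0.05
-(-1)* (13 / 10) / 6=13 / 60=0.22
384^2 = 147456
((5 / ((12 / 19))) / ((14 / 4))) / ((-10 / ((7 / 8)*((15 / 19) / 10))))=-1 / 64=-0.02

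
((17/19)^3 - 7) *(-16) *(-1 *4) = -2758400/6859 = -402.16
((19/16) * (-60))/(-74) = 285/296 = 0.96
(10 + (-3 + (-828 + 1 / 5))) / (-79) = 4104 / 395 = 10.39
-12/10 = -6/5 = -1.20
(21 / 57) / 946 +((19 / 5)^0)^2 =17981 / 17974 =1.00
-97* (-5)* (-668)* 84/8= -3401790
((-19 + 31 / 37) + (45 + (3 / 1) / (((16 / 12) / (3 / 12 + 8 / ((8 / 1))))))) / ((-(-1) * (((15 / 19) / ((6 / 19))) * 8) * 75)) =5851 / 296000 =0.02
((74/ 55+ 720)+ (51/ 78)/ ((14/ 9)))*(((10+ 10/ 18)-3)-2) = 72248755/ 18018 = 4009.81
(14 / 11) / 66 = 7 / 363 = 0.02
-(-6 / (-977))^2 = -36 / 954529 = -0.00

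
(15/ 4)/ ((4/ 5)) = 75/ 16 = 4.69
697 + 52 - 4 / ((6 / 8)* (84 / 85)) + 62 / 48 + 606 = 680851 / 504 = 1350.89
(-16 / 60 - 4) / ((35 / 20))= -256 / 105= -2.44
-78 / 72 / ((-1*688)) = 13 / 8256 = 0.00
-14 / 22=-7 / 11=-0.64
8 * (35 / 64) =35 / 8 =4.38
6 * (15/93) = 30/31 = 0.97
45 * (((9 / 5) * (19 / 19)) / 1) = 81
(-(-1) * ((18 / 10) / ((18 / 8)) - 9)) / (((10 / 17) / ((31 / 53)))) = -21607 / 2650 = -8.15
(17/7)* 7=17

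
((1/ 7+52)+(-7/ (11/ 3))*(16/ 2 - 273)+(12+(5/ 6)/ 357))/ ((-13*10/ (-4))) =13431619/ 765765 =17.54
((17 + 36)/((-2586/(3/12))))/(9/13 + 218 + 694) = -689/122731560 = -0.00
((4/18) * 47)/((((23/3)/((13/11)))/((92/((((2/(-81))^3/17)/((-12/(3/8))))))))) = 58880828448/11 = 5352802586.18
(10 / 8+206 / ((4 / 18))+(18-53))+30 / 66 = 893.70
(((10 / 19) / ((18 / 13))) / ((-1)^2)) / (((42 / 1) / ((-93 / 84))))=-2015 / 201096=-0.01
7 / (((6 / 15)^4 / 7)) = 30625 / 16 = 1914.06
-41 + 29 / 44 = -1775 / 44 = -40.34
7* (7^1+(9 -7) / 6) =154 / 3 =51.33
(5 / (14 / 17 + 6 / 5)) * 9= 3825 / 172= 22.24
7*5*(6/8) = 105/4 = 26.25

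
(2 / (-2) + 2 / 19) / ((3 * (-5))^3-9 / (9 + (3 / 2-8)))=85 / 320967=0.00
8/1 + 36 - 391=-347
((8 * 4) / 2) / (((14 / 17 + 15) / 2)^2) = 18496 / 72361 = 0.26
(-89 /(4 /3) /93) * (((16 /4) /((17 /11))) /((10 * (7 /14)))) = -979 /2635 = -0.37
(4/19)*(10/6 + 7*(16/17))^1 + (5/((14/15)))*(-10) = -351587/6783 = -51.83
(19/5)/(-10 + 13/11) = -209/485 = -0.43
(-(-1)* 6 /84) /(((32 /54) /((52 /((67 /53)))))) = 18603 /3752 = 4.96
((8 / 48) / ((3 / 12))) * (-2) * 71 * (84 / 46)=-3976 / 23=-172.87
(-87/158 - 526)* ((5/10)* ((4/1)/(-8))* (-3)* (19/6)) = -1580705/1264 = -1250.56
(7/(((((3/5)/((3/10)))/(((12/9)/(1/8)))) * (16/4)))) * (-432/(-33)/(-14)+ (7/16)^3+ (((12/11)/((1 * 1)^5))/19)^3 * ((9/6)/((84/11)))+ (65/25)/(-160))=-516098309797/63739315200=-8.10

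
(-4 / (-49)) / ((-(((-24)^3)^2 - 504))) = -1 / 2341005282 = -0.00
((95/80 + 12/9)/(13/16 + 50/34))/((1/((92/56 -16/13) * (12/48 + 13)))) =2725525/452088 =6.03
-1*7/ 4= -7/ 4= -1.75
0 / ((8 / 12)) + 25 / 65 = 5 / 13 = 0.38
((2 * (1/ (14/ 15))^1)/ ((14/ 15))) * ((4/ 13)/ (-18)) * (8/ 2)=-100/ 637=-0.16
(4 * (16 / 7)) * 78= 4992 / 7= 713.14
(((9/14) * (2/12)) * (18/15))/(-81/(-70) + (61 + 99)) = 9/11281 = 0.00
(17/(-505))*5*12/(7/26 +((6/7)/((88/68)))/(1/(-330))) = 37128/4012831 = 0.01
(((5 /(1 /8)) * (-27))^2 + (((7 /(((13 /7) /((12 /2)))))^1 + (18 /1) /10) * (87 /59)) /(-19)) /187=84989597931 /13625755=6237.42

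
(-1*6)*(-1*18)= 108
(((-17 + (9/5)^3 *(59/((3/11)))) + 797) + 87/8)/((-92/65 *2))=-725.08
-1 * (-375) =375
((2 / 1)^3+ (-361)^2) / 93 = 43443 / 31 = 1401.39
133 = 133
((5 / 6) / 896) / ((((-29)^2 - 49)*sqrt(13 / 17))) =5*sqrt(221) / 55351296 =0.00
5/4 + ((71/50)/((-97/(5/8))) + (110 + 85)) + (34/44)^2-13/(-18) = 1669509961/8450640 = 197.56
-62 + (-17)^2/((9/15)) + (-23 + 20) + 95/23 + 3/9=9686/23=421.13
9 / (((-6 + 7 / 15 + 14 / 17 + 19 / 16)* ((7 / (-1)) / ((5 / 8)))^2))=-57375 / 2816716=-0.02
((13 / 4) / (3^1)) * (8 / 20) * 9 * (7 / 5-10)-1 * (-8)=-1277 / 50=-25.54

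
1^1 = 1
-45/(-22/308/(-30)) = -18900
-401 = -401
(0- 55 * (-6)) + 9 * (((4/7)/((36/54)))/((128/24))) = 18561/56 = 331.45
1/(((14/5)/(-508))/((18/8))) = -408.21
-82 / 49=-1.67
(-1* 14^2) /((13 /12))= -2352 /13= -180.92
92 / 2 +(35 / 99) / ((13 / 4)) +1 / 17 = 1010101 / 21879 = 46.17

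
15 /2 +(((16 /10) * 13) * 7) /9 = 2131 /90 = 23.68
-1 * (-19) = 19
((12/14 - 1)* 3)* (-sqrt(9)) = 9/7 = 1.29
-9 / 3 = -3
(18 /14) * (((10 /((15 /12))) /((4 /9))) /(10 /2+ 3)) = 81 /28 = 2.89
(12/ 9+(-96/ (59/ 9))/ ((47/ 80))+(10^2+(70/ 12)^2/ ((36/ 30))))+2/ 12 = 62849957/ 598968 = 104.93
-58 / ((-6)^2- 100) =0.91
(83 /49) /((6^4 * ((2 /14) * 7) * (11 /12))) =83 /58212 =0.00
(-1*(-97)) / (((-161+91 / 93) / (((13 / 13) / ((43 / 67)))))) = -0.94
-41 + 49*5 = 204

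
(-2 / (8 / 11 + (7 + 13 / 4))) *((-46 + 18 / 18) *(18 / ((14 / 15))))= 178200 / 1127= 158.12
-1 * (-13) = 13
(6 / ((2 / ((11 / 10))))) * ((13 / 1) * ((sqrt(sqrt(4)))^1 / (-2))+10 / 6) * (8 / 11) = 4 - 78 * sqrt(2) / 5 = -18.06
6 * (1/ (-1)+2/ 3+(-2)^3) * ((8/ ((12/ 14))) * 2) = -2800/ 3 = -933.33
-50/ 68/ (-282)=25/ 9588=0.00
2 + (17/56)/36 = 4049/2016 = 2.01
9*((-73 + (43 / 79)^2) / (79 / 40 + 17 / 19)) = -1034536320 / 4537207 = -228.01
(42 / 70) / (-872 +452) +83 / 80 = 2901 / 2800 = 1.04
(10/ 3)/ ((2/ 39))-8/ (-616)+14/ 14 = 5083/ 77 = 66.01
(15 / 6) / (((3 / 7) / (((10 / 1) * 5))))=875 / 3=291.67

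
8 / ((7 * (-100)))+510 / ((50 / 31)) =55333 / 175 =316.19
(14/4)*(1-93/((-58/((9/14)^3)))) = 226949/45472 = 4.99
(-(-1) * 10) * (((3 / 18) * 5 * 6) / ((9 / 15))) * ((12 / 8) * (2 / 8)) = 125 / 4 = 31.25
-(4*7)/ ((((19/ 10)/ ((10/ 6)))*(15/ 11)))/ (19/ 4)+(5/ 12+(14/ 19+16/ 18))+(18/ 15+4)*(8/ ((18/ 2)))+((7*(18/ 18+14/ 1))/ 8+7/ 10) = 2170031/ 129960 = 16.70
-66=-66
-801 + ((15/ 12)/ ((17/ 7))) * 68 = -766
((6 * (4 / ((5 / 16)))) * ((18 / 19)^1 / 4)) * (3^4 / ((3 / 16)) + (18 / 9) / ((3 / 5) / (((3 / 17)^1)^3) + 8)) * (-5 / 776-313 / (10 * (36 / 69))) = -471474.93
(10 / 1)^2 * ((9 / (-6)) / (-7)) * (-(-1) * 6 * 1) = 900 / 7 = 128.57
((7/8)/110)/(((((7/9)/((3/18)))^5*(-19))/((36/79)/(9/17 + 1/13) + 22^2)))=-62348697/679955209472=-0.00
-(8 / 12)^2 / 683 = -4 / 6147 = -0.00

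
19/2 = 9.50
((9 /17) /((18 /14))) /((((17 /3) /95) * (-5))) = -399 /289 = -1.38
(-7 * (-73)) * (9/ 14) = 328.50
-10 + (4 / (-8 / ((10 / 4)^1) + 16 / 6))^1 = -35 / 2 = -17.50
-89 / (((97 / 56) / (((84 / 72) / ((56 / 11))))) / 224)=-767536 / 291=-2637.58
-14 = -14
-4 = -4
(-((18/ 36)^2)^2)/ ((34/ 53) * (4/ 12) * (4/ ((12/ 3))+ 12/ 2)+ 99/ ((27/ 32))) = -0.00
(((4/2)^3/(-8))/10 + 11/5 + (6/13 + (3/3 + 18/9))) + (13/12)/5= 4507/780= 5.78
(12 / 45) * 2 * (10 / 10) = 8 / 15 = 0.53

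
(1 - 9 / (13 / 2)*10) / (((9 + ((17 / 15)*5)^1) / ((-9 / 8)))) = 0.99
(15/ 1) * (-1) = -15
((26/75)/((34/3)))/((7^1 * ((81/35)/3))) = 13/2295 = 0.01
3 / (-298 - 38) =-1 / 112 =-0.01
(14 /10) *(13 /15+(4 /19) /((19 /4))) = 34531 /27075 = 1.28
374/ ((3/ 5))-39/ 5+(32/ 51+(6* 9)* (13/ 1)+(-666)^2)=113442911/ 255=444874.16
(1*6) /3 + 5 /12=29 /12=2.42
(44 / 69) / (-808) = -11 / 13938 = -0.00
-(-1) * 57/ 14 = 57/ 14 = 4.07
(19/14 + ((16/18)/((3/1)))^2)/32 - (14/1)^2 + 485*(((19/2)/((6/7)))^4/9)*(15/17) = 717306.10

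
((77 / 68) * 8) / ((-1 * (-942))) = 77 / 8007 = 0.01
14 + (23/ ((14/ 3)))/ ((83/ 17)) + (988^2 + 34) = 1134336277/ 1162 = 976193.01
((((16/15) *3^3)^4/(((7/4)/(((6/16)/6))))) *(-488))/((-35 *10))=26228883456/765625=34258.13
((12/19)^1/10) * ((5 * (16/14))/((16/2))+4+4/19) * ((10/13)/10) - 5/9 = -157181/295659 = -0.53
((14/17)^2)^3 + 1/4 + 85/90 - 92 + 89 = -1297878689/868952484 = -1.49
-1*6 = -6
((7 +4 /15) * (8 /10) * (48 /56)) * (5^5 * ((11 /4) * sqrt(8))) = 121117.29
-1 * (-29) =29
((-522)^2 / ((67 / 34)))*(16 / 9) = 16470144 / 67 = 245823.04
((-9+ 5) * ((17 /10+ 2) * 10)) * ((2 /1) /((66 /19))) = -2812 /33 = -85.21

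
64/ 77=0.83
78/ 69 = 26/ 23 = 1.13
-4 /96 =-1 /24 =-0.04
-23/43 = -0.53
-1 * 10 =-10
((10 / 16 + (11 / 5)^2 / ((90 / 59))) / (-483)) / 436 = -0.00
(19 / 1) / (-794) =-19 / 794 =-0.02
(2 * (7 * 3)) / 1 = 42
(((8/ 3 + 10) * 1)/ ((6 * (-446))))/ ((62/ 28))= -133/ 62217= -0.00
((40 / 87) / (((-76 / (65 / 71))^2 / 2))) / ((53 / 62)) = 1309750 / 8391102411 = 0.00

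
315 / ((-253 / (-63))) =19845 / 253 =78.44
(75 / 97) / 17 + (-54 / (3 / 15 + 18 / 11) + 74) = 7434671 / 166549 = 44.64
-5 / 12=-0.42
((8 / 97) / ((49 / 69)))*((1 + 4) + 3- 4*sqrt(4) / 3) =2944 / 4753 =0.62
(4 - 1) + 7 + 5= 15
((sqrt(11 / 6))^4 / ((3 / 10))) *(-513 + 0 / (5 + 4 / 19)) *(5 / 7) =-57475 / 14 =-4105.36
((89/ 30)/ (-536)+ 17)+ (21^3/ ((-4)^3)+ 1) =-8149901/ 64320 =-126.71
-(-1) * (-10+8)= -2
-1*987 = -987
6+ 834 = 840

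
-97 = -97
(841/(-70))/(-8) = 841/560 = 1.50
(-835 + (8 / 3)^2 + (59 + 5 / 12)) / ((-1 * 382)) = 27665 / 13752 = 2.01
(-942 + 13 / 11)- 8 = -10437 / 11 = -948.82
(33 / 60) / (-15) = -11 / 300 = -0.04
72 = 72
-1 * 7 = -7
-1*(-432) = 432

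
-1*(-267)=267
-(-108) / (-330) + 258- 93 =9057 / 55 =164.67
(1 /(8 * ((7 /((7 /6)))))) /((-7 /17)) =-17 /336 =-0.05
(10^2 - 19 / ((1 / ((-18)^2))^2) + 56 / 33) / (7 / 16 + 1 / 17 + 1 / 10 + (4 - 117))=89510570560 / 5044677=17743.57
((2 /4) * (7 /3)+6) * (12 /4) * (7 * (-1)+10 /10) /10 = -12.90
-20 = -20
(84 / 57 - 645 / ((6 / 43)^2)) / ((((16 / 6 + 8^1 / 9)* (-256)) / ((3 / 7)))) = 67975461 / 4358144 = 15.60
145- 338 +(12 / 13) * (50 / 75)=-2501 / 13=-192.38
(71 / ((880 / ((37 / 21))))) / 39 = 2627 / 720720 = 0.00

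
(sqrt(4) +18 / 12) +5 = 17 / 2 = 8.50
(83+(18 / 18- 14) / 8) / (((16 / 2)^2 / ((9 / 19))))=5859 / 9728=0.60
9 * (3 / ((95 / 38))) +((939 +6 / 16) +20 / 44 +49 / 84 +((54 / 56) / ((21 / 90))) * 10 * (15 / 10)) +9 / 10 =65592161 / 64680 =1014.10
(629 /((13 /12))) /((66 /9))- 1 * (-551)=630.17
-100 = -100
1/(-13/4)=-4/13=-0.31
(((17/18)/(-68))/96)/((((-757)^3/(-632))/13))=-1027/374801552352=-0.00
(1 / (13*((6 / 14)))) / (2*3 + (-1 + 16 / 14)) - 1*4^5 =-1717199 / 1677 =-1023.97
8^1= 8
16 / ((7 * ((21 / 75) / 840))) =48000 / 7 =6857.14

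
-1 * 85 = -85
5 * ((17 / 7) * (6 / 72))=85 / 84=1.01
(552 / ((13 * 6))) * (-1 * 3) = -276 / 13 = -21.23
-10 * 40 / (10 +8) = -200 / 9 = -22.22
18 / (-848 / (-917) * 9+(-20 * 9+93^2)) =1834 / 863745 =0.00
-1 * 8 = -8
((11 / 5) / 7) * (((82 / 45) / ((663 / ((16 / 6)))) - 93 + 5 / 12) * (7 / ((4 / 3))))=-364584671 / 2386800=-152.75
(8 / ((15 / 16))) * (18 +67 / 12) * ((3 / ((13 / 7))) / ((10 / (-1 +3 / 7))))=-18112 / 975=-18.58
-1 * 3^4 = -81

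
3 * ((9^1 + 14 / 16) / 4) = 237 / 32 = 7.41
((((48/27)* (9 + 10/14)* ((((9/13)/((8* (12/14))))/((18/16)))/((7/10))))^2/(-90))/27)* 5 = -14796800/1466954307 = -0.01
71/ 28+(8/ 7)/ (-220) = 2.53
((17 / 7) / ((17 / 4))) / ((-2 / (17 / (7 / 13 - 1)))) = 10.52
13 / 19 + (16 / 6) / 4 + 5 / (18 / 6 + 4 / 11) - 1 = 3875 / 2109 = 1.84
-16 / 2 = -8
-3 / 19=-0.16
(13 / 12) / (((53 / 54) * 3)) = 39 / 106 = 0.37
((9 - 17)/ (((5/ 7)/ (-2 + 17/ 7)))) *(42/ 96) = -21/ 10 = -2.10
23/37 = 0.62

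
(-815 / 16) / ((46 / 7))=-5705 / 736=-7.75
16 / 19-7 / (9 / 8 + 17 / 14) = -5352 / 2489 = -2.15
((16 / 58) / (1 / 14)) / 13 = 112 / 377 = 0.30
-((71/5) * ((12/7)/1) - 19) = -5.34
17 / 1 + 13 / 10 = 18.30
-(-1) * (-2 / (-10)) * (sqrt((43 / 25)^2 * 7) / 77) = 43 * sqrt(7) / 9625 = 0.01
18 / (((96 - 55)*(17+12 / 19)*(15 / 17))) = 1938 / 68675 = 0.03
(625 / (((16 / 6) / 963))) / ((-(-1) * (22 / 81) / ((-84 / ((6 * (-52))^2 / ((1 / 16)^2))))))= -341263125 / 121831424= -2.80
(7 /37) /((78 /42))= 49 /481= 0.10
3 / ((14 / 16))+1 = 31 / 7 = 4.43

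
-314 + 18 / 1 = -296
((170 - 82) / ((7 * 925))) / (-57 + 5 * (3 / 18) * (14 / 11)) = -0.00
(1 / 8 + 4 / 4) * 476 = 1071 / 2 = 535.50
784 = 784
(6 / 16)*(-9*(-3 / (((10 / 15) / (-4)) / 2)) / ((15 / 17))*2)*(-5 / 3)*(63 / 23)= 28917 / 23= 1257.26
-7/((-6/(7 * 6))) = 49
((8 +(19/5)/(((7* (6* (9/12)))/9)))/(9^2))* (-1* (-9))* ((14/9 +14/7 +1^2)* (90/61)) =8692/1281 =6.79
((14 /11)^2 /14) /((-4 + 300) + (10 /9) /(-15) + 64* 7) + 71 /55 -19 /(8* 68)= 4151978947 /3305352160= 1.26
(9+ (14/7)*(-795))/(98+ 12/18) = -4743/296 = -16.02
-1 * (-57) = 57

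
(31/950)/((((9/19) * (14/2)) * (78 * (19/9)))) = 31/518700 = 0.00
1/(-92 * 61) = -1/5612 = -0.00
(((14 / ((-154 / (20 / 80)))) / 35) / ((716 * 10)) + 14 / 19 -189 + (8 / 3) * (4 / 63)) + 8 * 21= -113661706913 / 5656543200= -20.09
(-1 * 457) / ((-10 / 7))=3199 / 10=319.90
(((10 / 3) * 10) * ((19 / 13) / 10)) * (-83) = -15770 / 39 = -404.36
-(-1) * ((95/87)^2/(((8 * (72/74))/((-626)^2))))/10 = 6542859665/1089936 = 6002.98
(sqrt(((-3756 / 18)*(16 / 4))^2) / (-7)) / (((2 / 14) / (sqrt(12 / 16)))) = -1252*sqrt(3) / 3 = -722.84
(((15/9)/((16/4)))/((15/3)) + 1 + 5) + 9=181/12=15.08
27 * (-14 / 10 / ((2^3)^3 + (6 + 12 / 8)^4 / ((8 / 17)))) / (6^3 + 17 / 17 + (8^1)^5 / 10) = -896 / 599226167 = -0.00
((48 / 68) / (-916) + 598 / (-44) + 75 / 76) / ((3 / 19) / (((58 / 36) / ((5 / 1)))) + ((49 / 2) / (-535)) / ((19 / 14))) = -27.63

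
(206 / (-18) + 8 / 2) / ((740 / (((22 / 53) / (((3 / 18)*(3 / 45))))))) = -737 / 1961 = -0.38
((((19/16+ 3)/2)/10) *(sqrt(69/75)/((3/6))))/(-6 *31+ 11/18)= -603 *sqrt(23)/1334800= -0.00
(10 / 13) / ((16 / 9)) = 45 / 104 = 0.43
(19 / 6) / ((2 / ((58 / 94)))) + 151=85715 / 564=151.98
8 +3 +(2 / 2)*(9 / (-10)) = 101 / 10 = 10.10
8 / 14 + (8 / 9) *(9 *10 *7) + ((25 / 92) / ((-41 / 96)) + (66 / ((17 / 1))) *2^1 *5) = 67190904 / 112217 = 598.76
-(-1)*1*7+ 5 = 12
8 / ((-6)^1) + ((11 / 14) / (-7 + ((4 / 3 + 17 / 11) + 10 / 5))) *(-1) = -2831 / 2940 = -0.96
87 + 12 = 99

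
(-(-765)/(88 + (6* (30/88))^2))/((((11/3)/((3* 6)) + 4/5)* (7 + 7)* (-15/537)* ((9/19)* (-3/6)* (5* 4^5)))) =188888139/10833721472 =0.02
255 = 255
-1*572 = -572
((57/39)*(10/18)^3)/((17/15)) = 11875/53703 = 0.22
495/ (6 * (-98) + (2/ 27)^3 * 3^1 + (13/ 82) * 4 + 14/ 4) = -266310990/ 314120341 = -0.85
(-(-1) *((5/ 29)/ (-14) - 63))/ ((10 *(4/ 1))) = -25583/ 16240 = -1.58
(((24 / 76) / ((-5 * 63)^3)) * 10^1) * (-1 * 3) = 4 / 13196925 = 0.00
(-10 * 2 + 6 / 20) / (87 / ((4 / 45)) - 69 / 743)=-292742 / 14542845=-0.02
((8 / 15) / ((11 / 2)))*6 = 32 / 55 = 0.58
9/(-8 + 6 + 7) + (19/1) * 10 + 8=999/5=199.80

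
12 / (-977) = -12 / 977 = -0.01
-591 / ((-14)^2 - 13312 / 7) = 1379 / 3980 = 0.35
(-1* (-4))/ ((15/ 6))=8/ 5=1.60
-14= -14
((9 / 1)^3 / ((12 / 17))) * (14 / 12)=9639 / 8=1204.88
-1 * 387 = -387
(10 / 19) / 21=10 / 399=0.03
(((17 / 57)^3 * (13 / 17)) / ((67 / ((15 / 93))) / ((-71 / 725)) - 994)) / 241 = -15691 / 975957294771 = -0.00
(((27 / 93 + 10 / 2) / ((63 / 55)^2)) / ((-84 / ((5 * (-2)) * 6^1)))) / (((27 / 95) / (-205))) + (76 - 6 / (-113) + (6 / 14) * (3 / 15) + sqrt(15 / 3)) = -26293505189663 / 13138719615 + sqrt(5) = -1998.99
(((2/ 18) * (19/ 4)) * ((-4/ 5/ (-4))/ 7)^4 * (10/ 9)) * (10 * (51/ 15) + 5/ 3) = 2033/ 145860750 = 0.00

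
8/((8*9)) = 1/9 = 0.11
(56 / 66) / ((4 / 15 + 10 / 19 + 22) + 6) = 1330 / 45133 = 0.03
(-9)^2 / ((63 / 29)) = 261 / 7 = 37.29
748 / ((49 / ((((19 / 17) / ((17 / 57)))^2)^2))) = 60529418678124 / 20106594977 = 3010.43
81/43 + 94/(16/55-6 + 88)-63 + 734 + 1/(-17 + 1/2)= 2164235683/3211197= 673.97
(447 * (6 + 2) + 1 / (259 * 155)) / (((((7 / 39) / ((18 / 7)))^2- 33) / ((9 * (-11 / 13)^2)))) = -455873528840004 / 652762958995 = -698.38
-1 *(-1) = 1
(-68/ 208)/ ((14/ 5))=-85/ 728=-0.12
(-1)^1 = -1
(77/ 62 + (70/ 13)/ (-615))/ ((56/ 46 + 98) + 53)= 2811865/ 347082138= 0.01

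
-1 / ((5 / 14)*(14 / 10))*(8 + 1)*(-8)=144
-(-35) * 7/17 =245/17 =14.41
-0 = 0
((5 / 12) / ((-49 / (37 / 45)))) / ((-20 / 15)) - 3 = -21131 / 7056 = -2.99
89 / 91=0.98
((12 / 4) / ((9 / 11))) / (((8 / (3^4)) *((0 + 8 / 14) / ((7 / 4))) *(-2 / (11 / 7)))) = -22869 / 256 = -89.33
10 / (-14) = -5 / 7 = -0.71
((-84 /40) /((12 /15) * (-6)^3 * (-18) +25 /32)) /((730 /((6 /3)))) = -336 /181692985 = -0.00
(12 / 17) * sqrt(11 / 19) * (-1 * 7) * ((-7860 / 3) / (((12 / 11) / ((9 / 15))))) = 121044 * sqrt(209) / 323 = 5417.69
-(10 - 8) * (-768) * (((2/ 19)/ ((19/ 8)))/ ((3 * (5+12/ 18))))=24576/ 6137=4.00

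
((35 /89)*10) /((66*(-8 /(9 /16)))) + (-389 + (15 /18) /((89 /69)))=-48665933 /125312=-388.36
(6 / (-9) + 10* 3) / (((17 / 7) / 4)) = 2464 / 51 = 48.31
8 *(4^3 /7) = 512 /7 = 73.14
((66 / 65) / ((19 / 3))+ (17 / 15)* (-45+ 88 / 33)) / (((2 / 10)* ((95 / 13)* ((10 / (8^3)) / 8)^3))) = -4565472926236672 / 2030625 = -2248309228.06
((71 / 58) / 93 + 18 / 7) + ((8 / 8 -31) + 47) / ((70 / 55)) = 300964 / 18879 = 15.94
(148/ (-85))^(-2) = 7225/ 21904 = 0.33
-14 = -14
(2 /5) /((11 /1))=2 /55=0.04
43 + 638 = 681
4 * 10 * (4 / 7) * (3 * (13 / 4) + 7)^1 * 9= 24120 / 7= 3445.71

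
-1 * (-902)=902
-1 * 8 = -8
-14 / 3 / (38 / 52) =-6.39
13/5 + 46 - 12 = 183/5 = 36.60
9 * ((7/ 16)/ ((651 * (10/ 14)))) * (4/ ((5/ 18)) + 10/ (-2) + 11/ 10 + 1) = 483/ 4960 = 0.10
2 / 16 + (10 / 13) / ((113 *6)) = 4447 / 35256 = 0.13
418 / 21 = 19.90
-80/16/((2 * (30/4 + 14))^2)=-5/1849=-0.00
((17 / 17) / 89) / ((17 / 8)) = 8 / 1513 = 0.01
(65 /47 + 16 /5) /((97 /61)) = 65697 /22795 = 2.88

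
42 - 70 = -28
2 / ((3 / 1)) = 2 / 3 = 0.67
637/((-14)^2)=13/4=3.25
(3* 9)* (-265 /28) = -7155 /28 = -255.54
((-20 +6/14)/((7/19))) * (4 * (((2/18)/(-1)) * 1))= 10412/441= 23.61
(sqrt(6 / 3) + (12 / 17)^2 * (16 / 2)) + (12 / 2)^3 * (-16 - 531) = -34144776 / 289 + sqrt(2) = -118146.60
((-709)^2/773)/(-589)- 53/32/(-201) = -3209113451/2928470304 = -1.10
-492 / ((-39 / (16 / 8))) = 328 / 13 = 25.23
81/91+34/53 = 7387/4823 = 1.53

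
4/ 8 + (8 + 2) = 21/ 2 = 10.50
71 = 71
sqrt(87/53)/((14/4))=0.37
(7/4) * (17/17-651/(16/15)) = -68243/64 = -1066.30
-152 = -152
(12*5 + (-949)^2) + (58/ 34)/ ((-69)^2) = 900661.00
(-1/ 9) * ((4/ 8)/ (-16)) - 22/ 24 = -263/ 288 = -0.91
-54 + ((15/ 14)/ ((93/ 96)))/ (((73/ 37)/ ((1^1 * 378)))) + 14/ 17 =6106088/ 38471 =158.72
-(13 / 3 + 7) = -34 / 3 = -11.33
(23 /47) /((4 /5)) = 115 /188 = 0.61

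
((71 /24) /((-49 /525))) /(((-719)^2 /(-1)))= 1775 /28949816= 0.00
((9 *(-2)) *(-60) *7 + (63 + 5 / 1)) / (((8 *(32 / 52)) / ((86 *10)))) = 5330065 / 4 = 1332516.25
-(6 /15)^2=-4 /25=-0.16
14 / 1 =14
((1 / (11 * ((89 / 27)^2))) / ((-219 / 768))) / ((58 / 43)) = -4012416 / 184456327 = -0.02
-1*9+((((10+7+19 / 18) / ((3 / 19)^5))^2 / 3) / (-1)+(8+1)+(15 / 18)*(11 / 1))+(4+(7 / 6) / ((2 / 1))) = -161898468172760185 / 14348907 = -11282982611.34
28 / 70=2 / 5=0.40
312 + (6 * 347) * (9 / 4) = 9993 / 2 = 4996.50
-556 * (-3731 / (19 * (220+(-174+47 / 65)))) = 134838340 / 57703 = 2336.76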